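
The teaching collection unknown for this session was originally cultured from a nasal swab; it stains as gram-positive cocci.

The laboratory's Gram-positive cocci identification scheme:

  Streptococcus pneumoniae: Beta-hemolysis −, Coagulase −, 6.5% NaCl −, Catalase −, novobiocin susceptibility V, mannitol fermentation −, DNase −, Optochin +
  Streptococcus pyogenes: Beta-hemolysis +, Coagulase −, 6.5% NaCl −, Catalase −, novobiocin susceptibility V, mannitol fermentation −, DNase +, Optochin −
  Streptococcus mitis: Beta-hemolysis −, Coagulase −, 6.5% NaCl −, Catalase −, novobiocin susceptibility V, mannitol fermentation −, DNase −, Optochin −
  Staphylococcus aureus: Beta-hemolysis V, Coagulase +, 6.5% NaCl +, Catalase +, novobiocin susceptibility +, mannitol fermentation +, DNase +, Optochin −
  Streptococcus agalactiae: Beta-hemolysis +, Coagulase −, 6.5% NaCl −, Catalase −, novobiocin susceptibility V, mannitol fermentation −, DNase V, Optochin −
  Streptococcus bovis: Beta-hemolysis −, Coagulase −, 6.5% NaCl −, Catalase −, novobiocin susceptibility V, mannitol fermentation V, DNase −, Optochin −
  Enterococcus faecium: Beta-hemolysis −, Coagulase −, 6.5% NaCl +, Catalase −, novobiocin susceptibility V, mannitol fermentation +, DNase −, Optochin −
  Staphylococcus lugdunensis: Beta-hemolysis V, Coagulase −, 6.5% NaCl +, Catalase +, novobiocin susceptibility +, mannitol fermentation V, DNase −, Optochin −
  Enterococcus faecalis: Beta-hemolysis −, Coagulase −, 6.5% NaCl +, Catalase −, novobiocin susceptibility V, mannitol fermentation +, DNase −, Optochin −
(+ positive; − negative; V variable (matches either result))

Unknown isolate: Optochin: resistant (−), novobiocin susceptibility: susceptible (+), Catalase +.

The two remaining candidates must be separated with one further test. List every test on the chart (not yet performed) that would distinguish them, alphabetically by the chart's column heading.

Catalase +: excludes 7 organisms — 2 left.
Optochin −: all 2 remaining candidates are consistent.
novobiocin susceptibility +: all 2 remaining candidates are consistent.
Two candidates remain: Staphylococcus aureus and Staphylococcus lugdunensis.
  Beta-hemolysis: V vs V — variable for at least one, does not separate.
  Coagulase: Staphylococcus aureus +, Staphylococcus lugdunensis − — discriminates.
  6.5% NaCl: + vs + — same for both, does not separate.
  mannitol fermentation: + vs V — variable for at least one, does not separate.
  DNase: Staphylococcus aureus +, Staphylococcus lugdunensis − — discriminates.

Coagulase, DNase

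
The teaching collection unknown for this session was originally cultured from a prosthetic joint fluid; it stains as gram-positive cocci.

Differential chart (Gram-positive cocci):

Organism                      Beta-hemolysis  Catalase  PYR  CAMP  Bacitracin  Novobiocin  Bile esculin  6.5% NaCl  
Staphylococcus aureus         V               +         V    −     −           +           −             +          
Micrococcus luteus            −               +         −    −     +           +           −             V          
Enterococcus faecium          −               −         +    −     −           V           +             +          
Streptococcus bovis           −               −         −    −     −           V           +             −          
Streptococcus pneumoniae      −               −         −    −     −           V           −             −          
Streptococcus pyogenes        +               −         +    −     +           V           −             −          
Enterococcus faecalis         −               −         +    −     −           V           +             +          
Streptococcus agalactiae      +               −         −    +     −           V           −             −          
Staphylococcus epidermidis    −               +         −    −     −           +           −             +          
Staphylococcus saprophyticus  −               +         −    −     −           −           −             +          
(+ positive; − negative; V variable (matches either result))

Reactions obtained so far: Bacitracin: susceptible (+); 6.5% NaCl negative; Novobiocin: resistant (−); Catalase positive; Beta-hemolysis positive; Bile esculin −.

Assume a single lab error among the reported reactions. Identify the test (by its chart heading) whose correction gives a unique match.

Catalase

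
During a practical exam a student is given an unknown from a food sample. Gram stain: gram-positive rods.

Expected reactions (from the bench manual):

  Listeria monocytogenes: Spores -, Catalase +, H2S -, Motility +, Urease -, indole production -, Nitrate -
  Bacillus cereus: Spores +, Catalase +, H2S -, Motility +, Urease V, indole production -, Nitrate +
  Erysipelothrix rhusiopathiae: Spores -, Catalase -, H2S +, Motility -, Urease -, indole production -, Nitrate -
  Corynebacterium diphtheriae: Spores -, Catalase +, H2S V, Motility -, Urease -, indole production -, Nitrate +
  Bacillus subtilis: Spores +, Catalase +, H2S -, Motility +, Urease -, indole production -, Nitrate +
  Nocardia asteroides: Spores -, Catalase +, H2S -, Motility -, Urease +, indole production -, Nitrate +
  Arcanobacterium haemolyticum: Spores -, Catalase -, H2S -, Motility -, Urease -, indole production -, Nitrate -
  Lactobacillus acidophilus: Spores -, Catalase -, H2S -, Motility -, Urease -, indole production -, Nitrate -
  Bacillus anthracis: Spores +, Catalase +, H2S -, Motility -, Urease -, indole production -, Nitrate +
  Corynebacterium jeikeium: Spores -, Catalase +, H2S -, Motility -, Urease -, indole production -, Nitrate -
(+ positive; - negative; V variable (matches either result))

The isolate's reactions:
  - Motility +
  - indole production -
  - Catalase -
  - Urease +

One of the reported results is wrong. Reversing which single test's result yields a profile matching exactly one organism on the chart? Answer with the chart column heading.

As reported, no row in the chart matches all 4 reactions.
Reversing Catalase (to +) → unique match: Bacillus cereus.
Reversing Motility → still no organism matches.
Reversing Urease → still no organism matches.
Reversing indole production → still no organism matches.

Catalase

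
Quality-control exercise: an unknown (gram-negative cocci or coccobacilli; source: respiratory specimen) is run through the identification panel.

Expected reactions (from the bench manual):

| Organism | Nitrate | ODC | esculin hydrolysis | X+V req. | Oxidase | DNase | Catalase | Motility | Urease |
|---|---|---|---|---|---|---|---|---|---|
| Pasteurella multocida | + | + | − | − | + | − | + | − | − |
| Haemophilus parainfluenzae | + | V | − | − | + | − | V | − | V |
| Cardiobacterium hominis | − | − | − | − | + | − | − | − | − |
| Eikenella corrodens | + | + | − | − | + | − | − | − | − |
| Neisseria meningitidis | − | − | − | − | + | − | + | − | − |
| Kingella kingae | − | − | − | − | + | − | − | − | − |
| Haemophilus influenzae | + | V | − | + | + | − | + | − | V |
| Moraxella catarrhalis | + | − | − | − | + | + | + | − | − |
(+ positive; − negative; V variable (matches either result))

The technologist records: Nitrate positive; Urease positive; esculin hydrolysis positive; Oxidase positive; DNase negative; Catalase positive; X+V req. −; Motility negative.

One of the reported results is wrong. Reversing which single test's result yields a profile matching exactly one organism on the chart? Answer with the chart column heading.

esculin hydrolysis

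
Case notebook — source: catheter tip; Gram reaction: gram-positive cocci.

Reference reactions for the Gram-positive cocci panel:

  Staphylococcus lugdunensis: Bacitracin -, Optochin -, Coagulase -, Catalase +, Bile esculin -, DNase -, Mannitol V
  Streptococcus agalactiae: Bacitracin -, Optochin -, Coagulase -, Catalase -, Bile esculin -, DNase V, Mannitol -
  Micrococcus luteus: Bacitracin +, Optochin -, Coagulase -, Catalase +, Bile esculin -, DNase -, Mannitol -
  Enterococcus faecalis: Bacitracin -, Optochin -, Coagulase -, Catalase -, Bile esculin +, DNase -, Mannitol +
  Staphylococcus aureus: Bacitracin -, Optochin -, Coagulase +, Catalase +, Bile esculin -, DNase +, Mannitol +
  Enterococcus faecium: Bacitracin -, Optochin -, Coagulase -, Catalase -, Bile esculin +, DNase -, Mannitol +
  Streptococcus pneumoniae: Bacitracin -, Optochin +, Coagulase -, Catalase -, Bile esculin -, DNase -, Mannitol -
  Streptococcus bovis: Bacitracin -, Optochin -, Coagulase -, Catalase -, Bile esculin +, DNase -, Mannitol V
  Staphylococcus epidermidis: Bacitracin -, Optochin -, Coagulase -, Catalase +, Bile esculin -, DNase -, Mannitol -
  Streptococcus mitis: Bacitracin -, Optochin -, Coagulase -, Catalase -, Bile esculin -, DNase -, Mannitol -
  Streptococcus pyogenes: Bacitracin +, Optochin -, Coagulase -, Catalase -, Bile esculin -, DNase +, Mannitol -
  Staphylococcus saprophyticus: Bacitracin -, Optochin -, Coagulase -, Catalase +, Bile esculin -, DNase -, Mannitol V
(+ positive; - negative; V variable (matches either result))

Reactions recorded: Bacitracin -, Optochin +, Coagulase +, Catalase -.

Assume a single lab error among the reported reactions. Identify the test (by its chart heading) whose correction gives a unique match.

As reported, no row in the chart matches all 4 reactions.
Reversing Coagulase (to -) → unique match: Streptococcus pneumoniae.
Reversing Optochin → still no organism matches.
Reversing Catalase → still no organism matches.
Reversing Bacitracin → still no organism matches.

Coagulase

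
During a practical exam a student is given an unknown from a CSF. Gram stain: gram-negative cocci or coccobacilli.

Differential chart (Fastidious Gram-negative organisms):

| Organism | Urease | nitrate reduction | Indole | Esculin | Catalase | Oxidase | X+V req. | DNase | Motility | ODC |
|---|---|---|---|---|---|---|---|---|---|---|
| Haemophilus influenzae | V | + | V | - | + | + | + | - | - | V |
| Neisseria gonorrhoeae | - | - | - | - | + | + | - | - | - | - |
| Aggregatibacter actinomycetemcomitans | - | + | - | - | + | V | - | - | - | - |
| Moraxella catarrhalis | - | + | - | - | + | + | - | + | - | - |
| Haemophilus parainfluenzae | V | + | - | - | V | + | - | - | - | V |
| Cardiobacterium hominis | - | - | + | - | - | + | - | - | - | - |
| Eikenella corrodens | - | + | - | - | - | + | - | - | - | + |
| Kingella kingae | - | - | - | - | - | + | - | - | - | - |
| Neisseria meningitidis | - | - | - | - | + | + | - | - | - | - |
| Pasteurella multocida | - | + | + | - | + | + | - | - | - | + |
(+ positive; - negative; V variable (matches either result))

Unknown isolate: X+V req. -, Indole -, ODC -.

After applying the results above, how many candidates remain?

ODC -: excludes Eikenella corrodens, Pasteurella multocida — 8 left.
Indole -: excludes Cardiobacterium hominis — 7 left.
X+V req. -: excludes Haemophilus influenzae — 6 left.
Still consistent: Aggregatibacter actinomycetemcomitans, Haemophilus parainfluenzae, Kingella kingae, Moraxella catarrhalis, Neisseria gonorrhoeae, Neisseria meningitidis.

6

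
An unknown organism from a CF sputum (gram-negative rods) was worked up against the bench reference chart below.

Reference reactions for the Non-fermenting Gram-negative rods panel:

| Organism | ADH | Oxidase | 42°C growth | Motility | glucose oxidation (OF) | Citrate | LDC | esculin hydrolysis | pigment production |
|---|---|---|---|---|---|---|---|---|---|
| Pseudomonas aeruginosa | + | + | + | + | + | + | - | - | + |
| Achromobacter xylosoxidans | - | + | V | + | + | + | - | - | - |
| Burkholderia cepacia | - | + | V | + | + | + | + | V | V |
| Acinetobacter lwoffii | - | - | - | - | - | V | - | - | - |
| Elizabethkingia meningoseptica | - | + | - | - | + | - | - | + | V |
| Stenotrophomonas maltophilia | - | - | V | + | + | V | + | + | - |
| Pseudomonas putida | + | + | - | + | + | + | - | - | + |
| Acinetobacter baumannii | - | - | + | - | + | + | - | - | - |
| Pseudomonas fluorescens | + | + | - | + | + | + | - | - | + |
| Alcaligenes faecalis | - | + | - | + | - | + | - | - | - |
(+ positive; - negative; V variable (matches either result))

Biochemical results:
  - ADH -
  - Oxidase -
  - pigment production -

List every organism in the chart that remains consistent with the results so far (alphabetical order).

Acinetobacter baumannii, Acinetobacter lwoffii, Stenotrophomonas maltophilia

Oxidase -: excludes 7 organisms — 3 left.
pigment production -: all 3 remaining candidates are consistent.
ADH -: all 3 remaining candidates are consistent.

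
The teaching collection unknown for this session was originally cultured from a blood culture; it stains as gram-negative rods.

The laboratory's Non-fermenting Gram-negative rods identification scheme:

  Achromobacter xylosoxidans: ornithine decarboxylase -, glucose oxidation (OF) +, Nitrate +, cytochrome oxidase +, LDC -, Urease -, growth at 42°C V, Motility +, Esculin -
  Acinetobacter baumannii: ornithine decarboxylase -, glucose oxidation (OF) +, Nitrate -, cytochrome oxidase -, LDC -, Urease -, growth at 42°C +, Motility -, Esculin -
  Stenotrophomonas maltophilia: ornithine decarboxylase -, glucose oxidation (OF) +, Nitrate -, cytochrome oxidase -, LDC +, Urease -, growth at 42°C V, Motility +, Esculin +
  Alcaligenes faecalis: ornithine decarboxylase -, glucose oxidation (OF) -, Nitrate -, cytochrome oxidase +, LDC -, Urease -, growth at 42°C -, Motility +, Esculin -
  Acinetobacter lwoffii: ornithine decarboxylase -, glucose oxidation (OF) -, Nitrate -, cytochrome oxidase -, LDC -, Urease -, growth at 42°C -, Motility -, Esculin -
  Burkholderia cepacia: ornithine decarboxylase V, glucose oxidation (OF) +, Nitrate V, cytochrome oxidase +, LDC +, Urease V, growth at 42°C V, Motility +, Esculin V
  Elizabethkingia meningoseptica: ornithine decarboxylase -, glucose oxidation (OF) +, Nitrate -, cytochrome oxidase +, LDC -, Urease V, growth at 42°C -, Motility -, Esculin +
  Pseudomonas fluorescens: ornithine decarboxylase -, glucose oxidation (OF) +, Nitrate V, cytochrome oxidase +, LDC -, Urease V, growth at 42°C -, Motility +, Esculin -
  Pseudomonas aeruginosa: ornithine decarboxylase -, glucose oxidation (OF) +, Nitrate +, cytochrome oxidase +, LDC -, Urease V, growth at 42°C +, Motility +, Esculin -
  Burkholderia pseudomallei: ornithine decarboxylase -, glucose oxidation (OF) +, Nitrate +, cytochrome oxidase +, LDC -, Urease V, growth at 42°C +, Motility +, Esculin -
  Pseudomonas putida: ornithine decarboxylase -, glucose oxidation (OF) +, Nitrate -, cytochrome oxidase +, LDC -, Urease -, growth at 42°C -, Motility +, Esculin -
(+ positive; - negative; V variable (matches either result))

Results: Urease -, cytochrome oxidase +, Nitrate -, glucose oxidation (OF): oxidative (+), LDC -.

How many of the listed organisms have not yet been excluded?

cytochrome oxidase +: excludes Acinetobacter baumannii, Stenotrophomonas maltophilia, Acinetobacter lwoffii — 8 left.
Nitrate -: excludes Achromobacter xylosoxidans, Pseudomonas aeruginosa, Burkholderia pseudomallei — 5 left.
glucose oxidation (OF) +: excludes Alcaligenes faecalis — 4 left.
Urease -: all 4 remaining candidates are consistent.
LDC -: excludes Burkholderia cepacia — 3 left.
Still consistent: Elizabethkingia meningoseptica, Pseudomonas fluorescens, Pseudomonas putida.

3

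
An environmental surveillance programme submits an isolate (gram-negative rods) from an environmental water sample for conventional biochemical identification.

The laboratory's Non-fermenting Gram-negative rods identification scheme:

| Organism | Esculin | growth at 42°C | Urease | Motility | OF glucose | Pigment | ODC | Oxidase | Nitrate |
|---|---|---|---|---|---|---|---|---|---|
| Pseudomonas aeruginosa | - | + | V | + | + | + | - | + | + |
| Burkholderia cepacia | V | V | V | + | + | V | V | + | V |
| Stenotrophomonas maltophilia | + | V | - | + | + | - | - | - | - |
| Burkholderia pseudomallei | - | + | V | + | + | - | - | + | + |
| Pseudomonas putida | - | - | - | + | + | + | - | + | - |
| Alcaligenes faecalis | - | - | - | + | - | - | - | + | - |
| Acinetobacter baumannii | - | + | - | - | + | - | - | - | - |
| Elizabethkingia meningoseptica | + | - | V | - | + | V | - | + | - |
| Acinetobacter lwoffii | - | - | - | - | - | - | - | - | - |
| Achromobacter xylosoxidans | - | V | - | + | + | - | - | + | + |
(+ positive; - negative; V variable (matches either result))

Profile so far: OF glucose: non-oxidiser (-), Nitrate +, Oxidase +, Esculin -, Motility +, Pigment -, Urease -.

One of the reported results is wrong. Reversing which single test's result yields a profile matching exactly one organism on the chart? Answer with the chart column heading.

As reported, no row in the chart matches all 7 reactions.
Reversing Pigment → still no organism matches.
Reversing Oxidase → still no organism matches.
Reversing OF glucose → 3 organisms match (not unique).
Reversing Nitrate (to -) → unique match: Alcaligenes faecalis.
Reversing Urease → still no organism matches.
Reversing Esculin → still no organism matches.
Reversing Motility → still no organism matches.

Nitrate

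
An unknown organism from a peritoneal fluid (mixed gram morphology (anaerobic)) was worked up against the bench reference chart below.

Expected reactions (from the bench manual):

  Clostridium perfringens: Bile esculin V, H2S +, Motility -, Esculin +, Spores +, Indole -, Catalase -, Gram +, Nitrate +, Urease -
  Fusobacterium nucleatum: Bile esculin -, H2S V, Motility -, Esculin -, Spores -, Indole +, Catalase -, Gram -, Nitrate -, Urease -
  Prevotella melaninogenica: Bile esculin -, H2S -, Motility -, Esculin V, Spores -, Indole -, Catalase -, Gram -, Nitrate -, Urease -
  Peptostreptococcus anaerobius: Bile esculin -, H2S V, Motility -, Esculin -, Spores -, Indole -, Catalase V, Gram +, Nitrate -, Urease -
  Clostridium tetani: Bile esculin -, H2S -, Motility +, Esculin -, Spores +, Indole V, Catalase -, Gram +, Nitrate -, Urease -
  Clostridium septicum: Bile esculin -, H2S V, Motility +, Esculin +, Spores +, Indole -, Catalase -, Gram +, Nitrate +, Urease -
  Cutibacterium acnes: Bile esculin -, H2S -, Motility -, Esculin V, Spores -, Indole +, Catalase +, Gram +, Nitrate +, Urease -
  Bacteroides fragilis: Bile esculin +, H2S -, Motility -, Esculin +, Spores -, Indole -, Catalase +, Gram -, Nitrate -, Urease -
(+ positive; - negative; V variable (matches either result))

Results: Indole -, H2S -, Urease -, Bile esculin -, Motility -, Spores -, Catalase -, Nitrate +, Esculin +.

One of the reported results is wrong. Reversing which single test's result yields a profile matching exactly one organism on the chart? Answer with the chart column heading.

Nitrate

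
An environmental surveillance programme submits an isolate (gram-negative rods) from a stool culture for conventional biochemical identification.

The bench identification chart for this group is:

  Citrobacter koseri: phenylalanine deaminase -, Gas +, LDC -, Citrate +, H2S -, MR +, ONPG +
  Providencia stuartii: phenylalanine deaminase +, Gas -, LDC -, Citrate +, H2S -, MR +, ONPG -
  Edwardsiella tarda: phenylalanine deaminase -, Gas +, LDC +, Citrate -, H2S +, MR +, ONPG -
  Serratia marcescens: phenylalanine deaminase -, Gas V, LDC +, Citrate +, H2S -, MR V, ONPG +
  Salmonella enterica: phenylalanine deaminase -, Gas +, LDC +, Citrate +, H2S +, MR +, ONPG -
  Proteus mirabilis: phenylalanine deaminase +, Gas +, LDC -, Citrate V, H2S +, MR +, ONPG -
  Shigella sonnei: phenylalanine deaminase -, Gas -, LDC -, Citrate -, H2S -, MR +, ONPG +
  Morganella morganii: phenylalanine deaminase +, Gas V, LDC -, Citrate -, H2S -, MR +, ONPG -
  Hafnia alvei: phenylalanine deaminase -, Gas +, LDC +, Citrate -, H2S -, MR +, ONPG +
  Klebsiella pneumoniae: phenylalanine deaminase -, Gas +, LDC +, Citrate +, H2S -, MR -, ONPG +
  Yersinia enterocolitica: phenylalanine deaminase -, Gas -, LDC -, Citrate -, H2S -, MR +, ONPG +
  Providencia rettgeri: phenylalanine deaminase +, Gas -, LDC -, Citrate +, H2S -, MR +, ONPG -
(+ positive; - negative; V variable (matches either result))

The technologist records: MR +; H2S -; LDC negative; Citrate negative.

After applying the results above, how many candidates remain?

MR +: excludes Klebsiella pneumoniae — 11 left.
Citrate -: excludes 5 organisms — 6 left.
LDC -: excludes Edwardsiella tarda, Hafnia alvei — 4 left.
H2S -: excludes Proteus mirabilis — 3 left.
Still consistent: Morganella morganii, Shigella sonnei, Yersinia enterocolitica.

3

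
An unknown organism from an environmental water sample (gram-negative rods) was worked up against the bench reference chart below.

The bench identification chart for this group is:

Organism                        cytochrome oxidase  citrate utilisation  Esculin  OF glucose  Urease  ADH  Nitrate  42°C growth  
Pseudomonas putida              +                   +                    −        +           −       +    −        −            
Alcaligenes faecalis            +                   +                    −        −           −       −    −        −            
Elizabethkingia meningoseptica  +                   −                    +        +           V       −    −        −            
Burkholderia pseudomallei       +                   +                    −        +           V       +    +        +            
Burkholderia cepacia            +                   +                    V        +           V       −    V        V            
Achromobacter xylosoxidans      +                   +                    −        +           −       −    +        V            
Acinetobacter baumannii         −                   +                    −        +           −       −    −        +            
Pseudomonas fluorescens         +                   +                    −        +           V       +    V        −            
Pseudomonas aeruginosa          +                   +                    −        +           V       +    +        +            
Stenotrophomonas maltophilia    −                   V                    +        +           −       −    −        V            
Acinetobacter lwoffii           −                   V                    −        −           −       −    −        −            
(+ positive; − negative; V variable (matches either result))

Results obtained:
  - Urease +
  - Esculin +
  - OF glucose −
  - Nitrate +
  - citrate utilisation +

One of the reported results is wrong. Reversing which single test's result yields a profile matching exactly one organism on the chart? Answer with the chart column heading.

OF glucose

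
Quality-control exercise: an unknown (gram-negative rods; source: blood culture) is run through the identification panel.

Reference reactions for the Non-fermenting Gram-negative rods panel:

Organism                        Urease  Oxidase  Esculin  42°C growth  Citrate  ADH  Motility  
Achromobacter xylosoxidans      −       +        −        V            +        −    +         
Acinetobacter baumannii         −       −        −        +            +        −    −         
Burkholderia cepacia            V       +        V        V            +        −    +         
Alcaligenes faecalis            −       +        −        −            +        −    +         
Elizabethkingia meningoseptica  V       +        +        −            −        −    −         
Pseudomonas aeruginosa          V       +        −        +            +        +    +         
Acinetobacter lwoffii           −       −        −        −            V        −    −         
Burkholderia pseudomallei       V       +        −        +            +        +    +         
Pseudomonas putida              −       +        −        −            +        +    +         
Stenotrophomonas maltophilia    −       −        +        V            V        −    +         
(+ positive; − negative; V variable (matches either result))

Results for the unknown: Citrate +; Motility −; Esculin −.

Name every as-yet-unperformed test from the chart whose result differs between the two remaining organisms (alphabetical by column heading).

42°C growth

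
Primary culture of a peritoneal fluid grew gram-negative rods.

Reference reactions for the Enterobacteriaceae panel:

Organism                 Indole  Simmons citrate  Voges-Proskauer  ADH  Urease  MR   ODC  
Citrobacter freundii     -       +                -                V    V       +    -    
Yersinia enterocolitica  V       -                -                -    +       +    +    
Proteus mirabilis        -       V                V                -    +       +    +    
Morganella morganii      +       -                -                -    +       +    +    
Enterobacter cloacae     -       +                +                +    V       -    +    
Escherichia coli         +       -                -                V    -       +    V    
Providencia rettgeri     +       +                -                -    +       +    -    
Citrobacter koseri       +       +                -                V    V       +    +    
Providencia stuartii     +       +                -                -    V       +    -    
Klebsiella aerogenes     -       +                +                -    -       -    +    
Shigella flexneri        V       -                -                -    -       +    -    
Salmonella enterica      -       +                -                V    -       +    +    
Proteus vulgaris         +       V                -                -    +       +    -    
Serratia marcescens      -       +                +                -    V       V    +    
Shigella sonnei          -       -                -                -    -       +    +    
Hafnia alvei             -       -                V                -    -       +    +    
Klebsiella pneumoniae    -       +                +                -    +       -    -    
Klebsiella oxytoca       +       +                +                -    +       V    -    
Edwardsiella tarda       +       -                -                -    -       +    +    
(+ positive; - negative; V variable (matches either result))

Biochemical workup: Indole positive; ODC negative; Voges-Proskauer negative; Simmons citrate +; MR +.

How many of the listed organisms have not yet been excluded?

3

Voges-Proskauer -: excludes 5 organisms — 14 left.
MR +: all 14 remaining candidates are consistent.
Indole +: excludes 5 organisms — 9 left.
ODC -: excludes Yersinia enterocolitica, Morganella morganii, Citrobacter koseri, Edwardsiella tarda — 5 left.
Simmons citrate +: excludes Escherichia coli, Shigella flexneri — 3 left.
Still consistent: Proteus vulgaris, Providencia rettgeri, Providencia stuartii.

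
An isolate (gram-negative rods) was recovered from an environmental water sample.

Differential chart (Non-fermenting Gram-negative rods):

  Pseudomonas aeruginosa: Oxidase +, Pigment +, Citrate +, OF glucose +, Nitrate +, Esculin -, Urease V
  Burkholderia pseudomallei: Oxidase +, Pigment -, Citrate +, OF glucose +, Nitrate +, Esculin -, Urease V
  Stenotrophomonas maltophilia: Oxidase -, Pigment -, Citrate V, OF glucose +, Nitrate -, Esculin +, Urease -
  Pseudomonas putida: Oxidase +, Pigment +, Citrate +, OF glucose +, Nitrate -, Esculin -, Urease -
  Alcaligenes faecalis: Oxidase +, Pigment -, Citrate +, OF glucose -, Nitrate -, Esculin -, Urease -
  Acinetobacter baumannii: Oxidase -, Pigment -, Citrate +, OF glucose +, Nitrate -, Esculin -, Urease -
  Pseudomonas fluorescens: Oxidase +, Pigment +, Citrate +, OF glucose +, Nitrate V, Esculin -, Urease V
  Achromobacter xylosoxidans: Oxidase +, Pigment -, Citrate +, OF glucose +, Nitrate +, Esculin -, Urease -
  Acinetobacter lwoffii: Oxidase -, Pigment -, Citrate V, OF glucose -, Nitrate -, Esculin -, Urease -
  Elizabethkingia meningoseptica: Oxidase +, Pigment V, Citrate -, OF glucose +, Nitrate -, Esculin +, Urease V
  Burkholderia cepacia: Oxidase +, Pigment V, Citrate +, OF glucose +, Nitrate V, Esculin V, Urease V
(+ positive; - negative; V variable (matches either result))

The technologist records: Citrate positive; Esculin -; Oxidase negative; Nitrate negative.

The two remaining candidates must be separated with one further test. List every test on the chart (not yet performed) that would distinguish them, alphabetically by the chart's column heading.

OF glucose

Oxidase -: excludes 8 organisms — 3 left.
Nitrate -: all 3 remaining candidates are consistent.
Citrate +: all 3 remaining candidates are consistent.
Esculin -: excludes Stenotrophomonas maltophilia — 2 left.
Two candidates remain: Acinetobacter baumannii and Acinetobacter lwoffii.
  Pigment: - vs - — same for both, does not separate.
  OF glucose: Acinetobacter baumannii +, Acinetobacter lwoffii - — discriminates.
  Urease: - vs - — same for both, does not separate.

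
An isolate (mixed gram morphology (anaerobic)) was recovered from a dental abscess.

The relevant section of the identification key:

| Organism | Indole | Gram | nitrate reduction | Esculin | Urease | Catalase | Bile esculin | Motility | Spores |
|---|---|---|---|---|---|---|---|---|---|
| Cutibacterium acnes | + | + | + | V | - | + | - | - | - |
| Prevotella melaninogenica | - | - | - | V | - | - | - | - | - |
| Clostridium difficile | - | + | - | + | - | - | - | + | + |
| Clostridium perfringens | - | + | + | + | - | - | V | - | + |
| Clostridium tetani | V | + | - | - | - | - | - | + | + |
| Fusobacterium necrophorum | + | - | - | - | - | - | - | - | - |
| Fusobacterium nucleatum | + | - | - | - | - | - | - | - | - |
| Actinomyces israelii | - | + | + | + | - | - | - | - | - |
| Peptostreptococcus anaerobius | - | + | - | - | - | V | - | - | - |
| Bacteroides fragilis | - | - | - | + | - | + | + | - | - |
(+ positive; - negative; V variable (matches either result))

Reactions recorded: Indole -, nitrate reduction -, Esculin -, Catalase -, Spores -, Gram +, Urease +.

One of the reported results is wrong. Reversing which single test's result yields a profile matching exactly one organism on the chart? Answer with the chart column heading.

As reported, no row in the chart matches all 7 reactions.
Reversing Spores → still no organism matches.
Reversing Catalase → still no organism matches.
Reversing Urease (to -) → unique match: Peptostreptococcus anaerobius.
Reversing Gram → still no organism matches.
Reversing nitrate reduction → still no organism matches.
Reversing Esculin → still no organism matches.
Reversing Indole → still no organism matches.

Urease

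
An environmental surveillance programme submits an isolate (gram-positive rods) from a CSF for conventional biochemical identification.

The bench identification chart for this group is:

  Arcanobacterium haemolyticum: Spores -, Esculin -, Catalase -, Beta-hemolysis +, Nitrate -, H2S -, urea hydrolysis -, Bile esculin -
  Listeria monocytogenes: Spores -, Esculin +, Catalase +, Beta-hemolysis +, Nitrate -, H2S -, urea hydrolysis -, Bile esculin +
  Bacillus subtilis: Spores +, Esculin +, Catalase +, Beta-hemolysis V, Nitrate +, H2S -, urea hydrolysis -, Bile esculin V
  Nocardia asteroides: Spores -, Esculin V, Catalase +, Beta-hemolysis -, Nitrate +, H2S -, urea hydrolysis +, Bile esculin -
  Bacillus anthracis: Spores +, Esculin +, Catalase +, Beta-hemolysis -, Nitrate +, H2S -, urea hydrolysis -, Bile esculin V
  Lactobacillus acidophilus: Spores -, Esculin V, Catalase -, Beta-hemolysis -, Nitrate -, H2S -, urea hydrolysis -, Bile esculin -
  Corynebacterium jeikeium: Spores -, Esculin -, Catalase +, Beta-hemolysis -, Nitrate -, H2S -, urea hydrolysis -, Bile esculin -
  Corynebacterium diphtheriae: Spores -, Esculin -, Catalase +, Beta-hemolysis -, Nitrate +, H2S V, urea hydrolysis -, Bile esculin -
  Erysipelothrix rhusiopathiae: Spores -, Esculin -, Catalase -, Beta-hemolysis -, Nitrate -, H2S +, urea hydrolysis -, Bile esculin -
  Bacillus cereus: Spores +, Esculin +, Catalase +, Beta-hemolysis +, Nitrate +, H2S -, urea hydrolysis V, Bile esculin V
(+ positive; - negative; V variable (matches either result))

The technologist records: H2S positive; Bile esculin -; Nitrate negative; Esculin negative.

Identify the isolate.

Nitrate -: excludes 5 organisms — 5 left.
Esculin -: excludes Listeria monocytogenes — 4 left.
Bile esculin -: all 4 remaining candidates are consistent.
H2S +: excludes Arcanobacterium haemolyticum, Lactobacillus acidophilus, Corynebacterium jeikeium — 1 left.

Erysipelothrix rhusiopathiae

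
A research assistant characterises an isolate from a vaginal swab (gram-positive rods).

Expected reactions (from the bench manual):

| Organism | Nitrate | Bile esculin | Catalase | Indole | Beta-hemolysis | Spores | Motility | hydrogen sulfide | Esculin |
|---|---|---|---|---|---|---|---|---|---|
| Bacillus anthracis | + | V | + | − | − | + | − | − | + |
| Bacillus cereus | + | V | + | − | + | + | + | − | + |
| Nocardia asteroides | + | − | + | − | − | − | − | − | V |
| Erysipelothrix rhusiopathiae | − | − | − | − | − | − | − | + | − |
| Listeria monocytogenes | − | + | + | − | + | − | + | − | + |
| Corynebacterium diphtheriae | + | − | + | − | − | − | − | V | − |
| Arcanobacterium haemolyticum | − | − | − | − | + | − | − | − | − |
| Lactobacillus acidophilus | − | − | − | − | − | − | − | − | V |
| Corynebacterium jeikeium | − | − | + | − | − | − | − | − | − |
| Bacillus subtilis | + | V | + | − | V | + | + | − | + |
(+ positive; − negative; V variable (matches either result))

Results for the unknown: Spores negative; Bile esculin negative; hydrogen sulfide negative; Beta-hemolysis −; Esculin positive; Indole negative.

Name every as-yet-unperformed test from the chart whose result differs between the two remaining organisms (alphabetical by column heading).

Catalase, Nitrate

Esculin +: excludes Erysipelothrix rhusiopathiae, Corynebacterium diphtheriae, Arcanobacterium haemolyticum, Corynebacterium jeikeium — 6 left.
Bile esculin −: excludes Listeria monocytogenes — 5 left.
Indole −: all 5 remaining candidates are consistent.
hydrogen sulfide −: all 5 remaining candidates are consistent.
Beta-hemolysis −: excludes Bacillus cereus — 4 left.
Spores −: excludes Bacillus anthracis, Bacillus subtilis — 2 left.
Two candidates remain: Lactobacillus acidophilus and Nocardia asteroides.
  Nitrate: Lactobacillus acidophilus −, Nocardia asteroides + — discriminates.
  Catalase: Lactobacillus acidophilus −, Nocardia asteroides + — discriminates.
  Motility: − vs − — same for both, does not separate.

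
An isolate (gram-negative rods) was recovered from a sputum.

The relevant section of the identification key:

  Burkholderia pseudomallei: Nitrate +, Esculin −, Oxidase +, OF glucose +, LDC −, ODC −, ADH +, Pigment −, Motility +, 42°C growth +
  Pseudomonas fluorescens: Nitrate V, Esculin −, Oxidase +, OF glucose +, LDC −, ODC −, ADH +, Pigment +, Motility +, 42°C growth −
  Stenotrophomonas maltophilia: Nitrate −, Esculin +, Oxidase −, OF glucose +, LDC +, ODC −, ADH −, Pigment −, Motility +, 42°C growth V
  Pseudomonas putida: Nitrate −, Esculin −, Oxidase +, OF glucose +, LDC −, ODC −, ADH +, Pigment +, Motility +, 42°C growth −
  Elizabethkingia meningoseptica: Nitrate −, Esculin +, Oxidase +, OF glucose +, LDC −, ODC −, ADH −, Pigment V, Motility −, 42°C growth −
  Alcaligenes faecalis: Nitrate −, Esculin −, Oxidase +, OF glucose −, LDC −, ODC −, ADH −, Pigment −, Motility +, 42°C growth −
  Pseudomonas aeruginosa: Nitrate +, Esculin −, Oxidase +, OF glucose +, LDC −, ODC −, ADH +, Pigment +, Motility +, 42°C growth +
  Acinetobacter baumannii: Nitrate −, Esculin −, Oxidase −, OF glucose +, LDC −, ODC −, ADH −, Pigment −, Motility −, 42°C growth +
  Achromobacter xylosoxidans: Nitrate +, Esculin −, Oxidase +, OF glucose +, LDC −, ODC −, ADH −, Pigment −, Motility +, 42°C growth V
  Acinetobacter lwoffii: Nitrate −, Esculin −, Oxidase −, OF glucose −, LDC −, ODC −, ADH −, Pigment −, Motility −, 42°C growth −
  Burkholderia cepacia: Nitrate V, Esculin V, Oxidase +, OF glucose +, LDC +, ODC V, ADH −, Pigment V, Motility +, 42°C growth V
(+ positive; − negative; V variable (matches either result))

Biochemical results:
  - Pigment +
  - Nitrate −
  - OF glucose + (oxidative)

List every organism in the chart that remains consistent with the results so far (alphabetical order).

Burkholderia cepacia, Elizabethkingia meningoseptica, Pseudomonas fluorescens, Pseudomonas putida

Pigment +: excludes 6 organisms — 5 left.
OF glucose +: all 5 remaining candidates are consistent.
Nitrate −: excludes Pseudomonas aeruginosa — 4 left.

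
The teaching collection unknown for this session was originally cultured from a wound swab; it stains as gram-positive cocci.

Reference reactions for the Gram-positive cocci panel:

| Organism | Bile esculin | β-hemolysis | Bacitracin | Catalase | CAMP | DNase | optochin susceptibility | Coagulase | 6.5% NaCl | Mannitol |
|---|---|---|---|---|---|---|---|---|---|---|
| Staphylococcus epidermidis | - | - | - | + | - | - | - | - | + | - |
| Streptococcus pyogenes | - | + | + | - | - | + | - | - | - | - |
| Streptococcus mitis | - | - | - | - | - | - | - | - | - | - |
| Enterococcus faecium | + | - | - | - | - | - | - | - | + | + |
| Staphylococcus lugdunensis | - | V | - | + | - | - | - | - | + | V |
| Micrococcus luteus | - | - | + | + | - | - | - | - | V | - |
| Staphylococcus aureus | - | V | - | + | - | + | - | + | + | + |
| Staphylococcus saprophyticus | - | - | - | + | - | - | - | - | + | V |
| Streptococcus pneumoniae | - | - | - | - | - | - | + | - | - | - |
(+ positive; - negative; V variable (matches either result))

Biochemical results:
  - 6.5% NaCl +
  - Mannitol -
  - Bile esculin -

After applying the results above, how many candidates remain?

6.5% NaCl +: excludes Streptococcus pyogenes, Streptococcus mitis, Streptococcus pneumoniae — 6 left.
Mannitol -: excludes Enterococcus faecium, Staphylococcus aureus — 4 left.
Bile esculin -: all 4 remaining candidates are consistent.
Still consistent: Micrococcus luteus, Staphylococcus epidermidis, Staphylococcus lugdunensis, Staphylococcus saprophyticus.

4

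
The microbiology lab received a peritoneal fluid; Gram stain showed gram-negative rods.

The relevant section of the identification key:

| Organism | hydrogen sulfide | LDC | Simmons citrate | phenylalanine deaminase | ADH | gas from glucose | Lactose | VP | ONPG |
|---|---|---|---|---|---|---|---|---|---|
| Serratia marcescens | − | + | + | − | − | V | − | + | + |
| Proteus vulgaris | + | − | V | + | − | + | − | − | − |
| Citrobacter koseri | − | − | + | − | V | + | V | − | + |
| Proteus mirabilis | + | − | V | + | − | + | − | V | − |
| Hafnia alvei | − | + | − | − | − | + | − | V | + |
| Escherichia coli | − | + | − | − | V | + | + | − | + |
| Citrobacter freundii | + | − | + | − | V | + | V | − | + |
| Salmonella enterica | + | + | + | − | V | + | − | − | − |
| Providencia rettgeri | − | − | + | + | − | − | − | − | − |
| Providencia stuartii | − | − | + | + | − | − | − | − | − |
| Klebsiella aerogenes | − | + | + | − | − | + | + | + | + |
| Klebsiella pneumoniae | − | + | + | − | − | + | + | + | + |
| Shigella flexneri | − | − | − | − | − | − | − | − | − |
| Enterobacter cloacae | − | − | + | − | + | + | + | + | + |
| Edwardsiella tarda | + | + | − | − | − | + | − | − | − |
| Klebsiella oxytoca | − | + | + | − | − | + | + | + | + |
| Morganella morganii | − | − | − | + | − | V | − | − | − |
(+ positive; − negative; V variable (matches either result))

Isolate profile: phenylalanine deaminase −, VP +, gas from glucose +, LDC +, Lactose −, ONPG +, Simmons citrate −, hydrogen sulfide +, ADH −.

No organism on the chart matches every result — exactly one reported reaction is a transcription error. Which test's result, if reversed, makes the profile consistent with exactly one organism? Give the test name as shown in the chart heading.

hydrogen sulfide

As reported, no row in the chart matches all 9 reactions.
Reversing phenylalanine deaminase → still no organism matches.
Reversing hydrogen sulfide (to −) → unique match: Hafnia alvei.
Reversing VP → still no organism matches.
Reversing gas from glucose → still no organism matches.
Reversing Lactose → still no organism matches.
Reversing LDC → still no organism matches.
Reversing Simmons citrate → still no organism matches.
Reversing ADH → still no organism matches.
Reversing ONPG → still no organism matches.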